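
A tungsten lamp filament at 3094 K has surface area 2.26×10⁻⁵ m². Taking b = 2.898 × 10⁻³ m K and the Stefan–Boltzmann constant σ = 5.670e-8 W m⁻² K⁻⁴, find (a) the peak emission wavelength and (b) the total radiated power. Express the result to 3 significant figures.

(a) λ_max = b/T = 2.898×10⁻³/3094 = 9.367×10⁻⁷ m = 0.937 μm.
Area A = 2.26×10⁻⁵ m².
(b) P = σAT⁴ = 5.670×10⁻⁸×2.26×10⁻⁵×(3094)⁴ = 117 W.

λ_max ≈ 0.937 μm; P ≈ 117 W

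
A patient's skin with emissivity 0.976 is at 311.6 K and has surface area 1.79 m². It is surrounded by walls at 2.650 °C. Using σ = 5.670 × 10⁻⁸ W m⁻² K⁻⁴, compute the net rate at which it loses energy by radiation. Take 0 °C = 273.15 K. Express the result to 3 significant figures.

Net loss ≈ 361 W

Surroundings: T = 2.650 °C + 273.15 = 275.800 K.
Area A = 1.79 m².
Net radiated power P_net = εσA(T⁴ − T₀⁴) = 0.976×5.670×10⁻⁸×1.79×(311.6⁴ − 275.800⁴).
T⁴ − T₀⁴ = 9.42735×10⁹ − 5.78598×10⁹ = 3.64137×10⁹ K⁴, so P_net = 361 W.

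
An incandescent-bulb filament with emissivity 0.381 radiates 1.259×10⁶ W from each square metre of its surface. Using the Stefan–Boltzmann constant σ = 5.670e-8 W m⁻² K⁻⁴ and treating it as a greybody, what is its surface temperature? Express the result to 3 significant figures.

I = εσT⁴, so T = (I/εσ)^(1/4) = (1.259×10⁶/(0.381×5.670×10⁻⁸))^(1/4) = 2.76×10³ K.

T ≈ 2.76×10³ K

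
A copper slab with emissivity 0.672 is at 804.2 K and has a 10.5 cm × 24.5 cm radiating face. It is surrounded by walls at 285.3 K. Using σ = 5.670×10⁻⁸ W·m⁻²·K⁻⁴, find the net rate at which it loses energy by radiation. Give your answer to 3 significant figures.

Net loss ≈ 403 W

Area A = 0.105 × 0.245 = 0.025725 m².
Net radiated power P_net = εσA(T⁴ − T₀⁴) = 0.672×5.670×10⁻⁸×0.025725×(804.2⁴ − 285.3⁴).
T⁴ − T₀⁴ = 4.18270×10¹¹ − 6.62532×10⁹ = 4.11645×10¹¹ K⁴, so P_net = 403 W.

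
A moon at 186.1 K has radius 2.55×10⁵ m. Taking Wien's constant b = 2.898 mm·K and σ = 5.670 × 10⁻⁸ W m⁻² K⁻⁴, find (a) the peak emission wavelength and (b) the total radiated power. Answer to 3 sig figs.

(a) λ_max = b/T = 2.898×10⁻³/186.1 = 1.557×10⁻⁵ m = 15.6 μm.
Surface area A = 4πR² = 4π(2.55×10⁵ m)² = 8.17128×10¹¹ m².
(b) P = σAT⁴ = 5.670×10⁻⁸×8.17128×10¹¹×(186.1)⁴ = 5.56×10¹³ W.

λ_max ≈ 15.6 μm; P ≈ 5.56×10¹³ W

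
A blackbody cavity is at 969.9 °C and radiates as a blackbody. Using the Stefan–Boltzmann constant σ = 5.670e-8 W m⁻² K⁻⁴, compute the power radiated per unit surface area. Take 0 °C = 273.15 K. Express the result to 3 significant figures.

I ≈ 1.35×10⁵ W/m²

T = 969.9 °C + 273.15 = 1243.05 K.
Stefan–Boltzmann: I = σT⁴ = 5.670×10⁻⁸ × (1243.05)⁴ = 1.35×10⁵ W/m².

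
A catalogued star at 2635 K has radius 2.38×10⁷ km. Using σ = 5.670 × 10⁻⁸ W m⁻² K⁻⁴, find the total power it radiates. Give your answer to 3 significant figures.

Surface area A = 4πR² = 4π(2.38×10¹⁰ m)² = 7.11809×10²¹ m².
P = σAT⁴ = 5.670×10⁻⁸ × 7.11809×10²¹ × (2635)⁴ = 1.95×10²⁸ W.

P ≈ 1.95×10²⁸ W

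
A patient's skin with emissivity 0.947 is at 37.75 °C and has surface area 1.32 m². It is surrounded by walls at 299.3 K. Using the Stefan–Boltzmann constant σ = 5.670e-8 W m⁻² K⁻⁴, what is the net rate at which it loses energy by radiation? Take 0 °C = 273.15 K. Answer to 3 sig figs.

Net loss ≈ 93.4 W

T = 37.75 °C + 273.15 = 310.90 K.
Area A = 1.32 m².
Net radiated power P_net = εσA(T⁴ − T₀⁴) = 0.947×5.670×10⁻⁸×1.32×(310.90⁴ − 299.3⁴).
T⁴ − T₀⁴ = 9.34293×10⁹ − 8.02466×10⁹ = 1.31827×10⁹ K⁴, so P_net = 93.4 W.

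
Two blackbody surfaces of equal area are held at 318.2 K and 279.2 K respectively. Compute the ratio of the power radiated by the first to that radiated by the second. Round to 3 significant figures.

P₁/P₂ ≈ 1.69

With equal areas, P₁/P₂ = (T₁/T₂)⁴ = (318.2/279.2)⁴ = 1.69.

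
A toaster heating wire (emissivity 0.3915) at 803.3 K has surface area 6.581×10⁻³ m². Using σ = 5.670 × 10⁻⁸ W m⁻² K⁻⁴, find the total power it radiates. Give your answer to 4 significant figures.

P ≈ 60.83 W

Area A = 6.581×10⁻³ m².
P = εσAT⁴ = 0.3915 × 5.670×10⁻⁸ × 6.581×10⁻³ × (803.3)⁴ = 60.83 W.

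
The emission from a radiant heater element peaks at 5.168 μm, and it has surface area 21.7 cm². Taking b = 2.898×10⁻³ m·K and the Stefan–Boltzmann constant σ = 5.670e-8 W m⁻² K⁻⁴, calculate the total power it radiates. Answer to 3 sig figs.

Wien's law: T = b/λ_max = 2.898×10⁻³/5.168×10⁻⁶ = 560.759 K.
Area A = 21.7 cm² = 2.17×10⁻³ m².
Then P = σAT⁴ = 5.670×10⁻⁸×2.17×10⁻³×(560.759)⁴ = 12.2 W.

P ≈ 12.2 W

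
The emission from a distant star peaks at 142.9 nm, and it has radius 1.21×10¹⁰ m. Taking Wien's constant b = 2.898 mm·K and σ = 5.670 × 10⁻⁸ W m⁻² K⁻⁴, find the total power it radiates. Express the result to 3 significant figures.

Wien's law: T = b/λ_max = 2.898×10⁻³/1.429×10⁻⁷ = 20279.9 K.
Surface area A = 4πR² = 4π(1.21×10¹⁰ m)² = 1.83984×10²¹ m².
Then P = σAT⁴ = 5.670×10⁻⁸×1.83984×10²¹×(20279.9)⁴ = 1.76×10³¹ W.

P ≈ 1.76×10³¹ W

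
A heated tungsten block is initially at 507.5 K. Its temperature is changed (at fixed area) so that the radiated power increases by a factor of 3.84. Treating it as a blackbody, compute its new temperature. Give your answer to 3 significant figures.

T₂ ≈ 710 K

P ∝ T⁴, so T₂/T₁ = (P₂/P₁)^(1/4) = (3.84)^(1/4) = 1.39985.
T₂ = 507.5 × 1.39985 = 710 K.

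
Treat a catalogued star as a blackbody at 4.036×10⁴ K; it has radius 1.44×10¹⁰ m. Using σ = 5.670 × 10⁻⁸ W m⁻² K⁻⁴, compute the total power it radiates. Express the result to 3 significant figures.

P ≈ 3.92×10³² W

Surface area A = 4πR² = 4π(1.44×10¹⁰ m)² = 2.60576×10²¹ m².
P = σAT⁴ = 5.670×10⁻⁸ × 2.60576×10²¹ × (4.036×10⁴)⁴ = 3.92×10³² W.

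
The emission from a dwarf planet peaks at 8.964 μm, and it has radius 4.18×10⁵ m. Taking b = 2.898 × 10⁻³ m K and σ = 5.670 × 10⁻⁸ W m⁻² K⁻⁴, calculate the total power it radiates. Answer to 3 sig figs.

P ≈ 1.36×10¹⁵ W

Wien's law: T = b/λ_max = 2.898×10⁻³/8.964×10⁻⁶ = 323.293 K.
Surface area A = 4πR² = 4π(4.18×10⁵ m)² = 2.19565×10¹² m².
Then P = σAT⁴ = 5.670×10⁻⁸×2.19565×10¹²×(323.293)⁴ = 1.36×10¹⁵ W.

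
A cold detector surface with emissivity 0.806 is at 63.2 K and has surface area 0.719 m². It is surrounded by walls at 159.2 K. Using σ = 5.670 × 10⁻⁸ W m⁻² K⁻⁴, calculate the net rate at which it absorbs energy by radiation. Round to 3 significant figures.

Net gain ≈ 20.6 W

Area A = 0.719 m².
Net radiated power P_net = εσA(T⁴ − T₀⁴) = 0.806×5.670×10⁻⁸×0.719×(63.2⁴ − 159.2⁴).
T⁴ − T₀⁴ = 1.59540×10⁷ − 6.42351×10⁸ = -6.26397×10⁸ K⁴, so P_net = -20.6 W — negative, meaning a net gain of 20.6 W.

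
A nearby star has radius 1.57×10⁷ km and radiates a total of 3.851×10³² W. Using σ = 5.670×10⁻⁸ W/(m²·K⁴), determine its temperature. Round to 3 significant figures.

Surface area A = 4πR² = 4π(1.57×10¹⁰ m)² = 3.09748×10²¹ m².
P = σAT⁴ ⇒ T = (P/(σA))^(1/4) = (3.851×10³²/(5.670×10⁻⁸×3.09748×10²¹))^(1/4) = 3.85×10⁴ K.

T ≈ 3.85×10⁴ K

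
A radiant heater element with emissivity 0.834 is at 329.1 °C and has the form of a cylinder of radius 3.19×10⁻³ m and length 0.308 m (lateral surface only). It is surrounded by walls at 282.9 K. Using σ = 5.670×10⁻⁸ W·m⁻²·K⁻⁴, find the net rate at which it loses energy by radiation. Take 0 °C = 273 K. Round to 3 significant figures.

T = 329.1 °C + 273 = 602.1 K.
Lateral area A = 2πrL = 2π×3.19×10⁻³×0.308 = 6.17336×10⁻³ m².
Net radiated power P_net = εσA(T⁴ − T₀⁴) = 0.834×5.670×10⁻⁸×6.17336×10⁻³×(602.1⁴ − 282.9⁴).
T⁴ − T₀⁴ = 1.31424×10¹¹ − 6.40519×10⁹ = 1.25019×10¹¹ K⁴, so P_net = 36.5 W.

Net loss ≈ 36.5 W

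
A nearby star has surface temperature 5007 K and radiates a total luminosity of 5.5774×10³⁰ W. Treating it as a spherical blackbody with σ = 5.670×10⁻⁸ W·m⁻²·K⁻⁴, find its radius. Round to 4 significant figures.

R ≈ 1.116×10¹¹ m

L = 4πR²σT⁴ ⇒ R = √(L/(4πσT⁴)).
σT⁴ = 3.56364×10⁷ W/m², so R = √(5.5774×10³⁰/(4π×3.56364×10⁷)) = 1.116×10¹¹ m.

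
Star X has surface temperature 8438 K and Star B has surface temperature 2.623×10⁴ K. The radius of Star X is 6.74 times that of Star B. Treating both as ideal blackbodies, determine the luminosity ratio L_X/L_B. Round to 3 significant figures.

L ∝ R²T⁴, so L_X/L_B = (R_X/R_B)²(T_X/T_B)⁴ = (6.74)² × (8438/2.623×10⁴)⁴ = 45.4276 × 0.0107094 = 0.487.

L_X/L_B ≈ 0.487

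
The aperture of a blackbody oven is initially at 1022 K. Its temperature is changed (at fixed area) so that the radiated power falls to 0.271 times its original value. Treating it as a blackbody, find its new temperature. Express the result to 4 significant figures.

P ∝ T⁴, so T₂/T₁ = (P₂/P₁)^(1/4) = (0.271)^(1/4) = 0.721510.
T₂ = 1022 × 0.721510 = 737.4 K.

T₂ ≈ 737.4 K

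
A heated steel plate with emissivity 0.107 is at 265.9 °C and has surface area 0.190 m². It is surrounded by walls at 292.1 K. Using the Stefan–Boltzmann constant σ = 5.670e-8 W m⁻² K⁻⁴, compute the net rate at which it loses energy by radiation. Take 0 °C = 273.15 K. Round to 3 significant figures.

Net loss ≈ 88.9 W

T = 265.9 °C + 273.15 = 539.05 K.
Area A = 0.190 m².
Net radiated power P_net = εσA(T⁴ − T₀⁴) = 0.107×5.670×10⁻⁸×0.190×(539.05⁴ − 292.1⁴).
T⁴ − T₀⁴ = 8.44338×10¹⁰ − 7.27991×10⁹ = 7.71539×10¹⁰ K⁴, so P_net = 88.9 W.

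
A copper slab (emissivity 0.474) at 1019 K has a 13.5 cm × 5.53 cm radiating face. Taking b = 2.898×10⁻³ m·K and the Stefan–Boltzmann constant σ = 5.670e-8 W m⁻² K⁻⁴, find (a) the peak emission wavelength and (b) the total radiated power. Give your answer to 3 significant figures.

λ_max ≈ 2.84 μm; P ≈ 216 W

(a) λ_max = b/T = 2.898×10⁻³/1019 = 2.844×10⁻⁶ m = 2.84 μm.
Area A = 0.135 × 0.0553 = 7.4655×10⁻³ m².
(b) P = εσAT⁴ = 0.474×5.670×10⁻⁸×7.4655×10⁻³×(1019)⁴ = 216 W.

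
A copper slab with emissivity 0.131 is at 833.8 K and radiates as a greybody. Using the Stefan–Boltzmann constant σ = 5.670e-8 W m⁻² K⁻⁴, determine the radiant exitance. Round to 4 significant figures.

I ≈ 3590 W/m²

Stefan–Boltzmann: I = εσT⁴ = 0.131 × 5.670×10⁻⁸ × (833.8)⁴ = 3590 W/m².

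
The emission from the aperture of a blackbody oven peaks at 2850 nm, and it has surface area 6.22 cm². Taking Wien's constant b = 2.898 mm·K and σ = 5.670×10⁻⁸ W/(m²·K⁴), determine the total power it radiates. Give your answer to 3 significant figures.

P ≈ 37.7 W

Wien's law: T = b/λ_max = 2.898×10⁻³/2.850×10⁻⁶ = 1016.84 K.
Area A = 6.22 cm² = 6.22×10⁻⁴ m².
Then P = σAT⁴ = 5.670×10⁻⁸×6.22×10⁻⁴×(1016.84)⁴ = 37.7 W.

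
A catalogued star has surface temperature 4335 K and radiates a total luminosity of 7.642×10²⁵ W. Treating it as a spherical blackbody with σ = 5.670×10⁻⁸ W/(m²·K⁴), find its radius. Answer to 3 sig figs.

R ≈ 5.51×10⁸ m

L = 4πR²σT⁴ ⇒ R = √(L/(4πσT⁴)).
σT⁴ = 2.00235×10⁷ W/m², so R = √(7.642×10²⁵/(4π×2.00235×10⁷)) = 5.51×10⁸ m.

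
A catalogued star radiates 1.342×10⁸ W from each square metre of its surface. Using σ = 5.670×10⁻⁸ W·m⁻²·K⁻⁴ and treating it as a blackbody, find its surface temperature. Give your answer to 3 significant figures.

T ≈ 6.97×10³ K

I = σT⁴, so T = (I/σ)^(1/4) = (1.342×10⁸/(5.670×10⁻⁸))^(1/4) = 6.97×10³ K.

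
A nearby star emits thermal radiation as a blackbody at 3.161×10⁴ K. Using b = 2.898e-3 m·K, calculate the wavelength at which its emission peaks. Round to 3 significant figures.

Wien's displacement law: λ_max = b/T = (2.898×10⁻³ m·K)/(3.161×10⁴ K) = 9.168×10⁻⁸ m.
That is 91.7 nm, in the ultraviolet range.

λ_max ≈ 91.7 nm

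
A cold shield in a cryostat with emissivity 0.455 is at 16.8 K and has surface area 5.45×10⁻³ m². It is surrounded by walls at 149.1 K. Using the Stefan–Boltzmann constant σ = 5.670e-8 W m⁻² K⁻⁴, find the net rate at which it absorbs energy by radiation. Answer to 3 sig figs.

Area A = 5.45×10⁻³ m².
Net radiated power P_net = εσA(T⁴ − T₀⁴) = 0.455×5.670×10⁻⁸×5.45×10⁻³×(16.8⁴ − 149.1⁴).
T⁴ − T₀⁴ = 79659.4 − 4.94209×10⁸ = -4.94129×10⁸ K⁴, so P_net = -0.0695 W — negative, meaning a net gain of 0.0695 W.

Net gain ≈ 0.0695 W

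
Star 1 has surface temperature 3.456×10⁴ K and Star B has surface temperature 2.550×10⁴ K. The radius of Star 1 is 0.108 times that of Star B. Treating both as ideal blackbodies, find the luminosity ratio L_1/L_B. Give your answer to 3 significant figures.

L_1/L_B ≈ 0.0394

L ∝ R²T⁴, so L_1/L_B = (R_1/R_B)²(T_1/T_B)⁴ = (0.108)² × (3.456×10⁴/2.550×10⁴)⁴ = 0.011664 × 3.37392 = 0.0394.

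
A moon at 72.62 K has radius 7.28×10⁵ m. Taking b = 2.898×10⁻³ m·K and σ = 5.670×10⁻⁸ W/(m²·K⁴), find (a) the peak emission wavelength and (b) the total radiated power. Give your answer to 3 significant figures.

λ_max ≈ 39.9 μm; P ≈ 1.05×10¹³ W

(a) λ_max = b/T = 2.898×10⁻³/72.62 = 3.991×10⁻⁵ m = 39.9 μm.
Surface area A = 4πR² = 4π(7.28×10⁵ m)² = 6.65998×10¹² m².
(b) P = σAT⁴ = 5.670×10⁻⁸×6.65998×10¹²×(72.62)⁴ = 1.05×10¹³ W.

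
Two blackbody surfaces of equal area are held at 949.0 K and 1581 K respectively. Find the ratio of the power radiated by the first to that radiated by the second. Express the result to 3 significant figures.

With equal areas, P₁/P₂ = (T₁/T₂)⁴ = (949.0/1581)⁴ = 0.130.

P₁/P₂ ≈ 0.130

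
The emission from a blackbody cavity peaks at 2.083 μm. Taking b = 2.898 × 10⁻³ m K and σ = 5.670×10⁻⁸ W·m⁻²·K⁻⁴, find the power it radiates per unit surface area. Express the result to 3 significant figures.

I ≈ 2.12×10⁵ W/m²

Wien's law: T = b/λ_max = 2.898×10⁻³/2.083×10⁻⁶ = 1391.26 K.
Then I = σT⁴ = 5.670×10⁻⁸×(1391.26)⁴ = 2.12×10⁵ W/m².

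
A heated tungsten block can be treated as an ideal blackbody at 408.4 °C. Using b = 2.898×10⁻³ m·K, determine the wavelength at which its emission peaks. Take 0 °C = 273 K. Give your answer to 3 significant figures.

T = 408.4 °C + 273 = 681.4 K.
Wien's displacement law: λ_max = b/T = (2.898×10⁻³ m·K)/(681.4 K) = 4.253×10⁻⁶ m.
That is 4.25 μm, in the infrared range.

λ_max ≈ 4.25 μm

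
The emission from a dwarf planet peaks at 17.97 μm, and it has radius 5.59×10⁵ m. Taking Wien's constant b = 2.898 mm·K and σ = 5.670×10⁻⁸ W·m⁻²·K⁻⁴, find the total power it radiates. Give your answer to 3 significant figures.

P ≈ 1.51×10¹⁴ W

Wien's law: T = b/λ_max = 2.898×10⁻³/1.797×10⁻⁵ = 161.269 K.
Surface area A = 4πR² = 4π(5.59×10⁵ m)² = 3.92675×10¹² m².
Then P = σAT⁴ = 5.670×10⁻⁸×3.92675×10¹²×(161.269)⁴ = 1.51×10¹⁴ W.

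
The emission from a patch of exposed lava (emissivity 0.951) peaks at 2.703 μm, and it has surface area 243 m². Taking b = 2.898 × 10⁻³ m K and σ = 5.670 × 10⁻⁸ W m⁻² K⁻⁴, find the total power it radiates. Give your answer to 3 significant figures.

P ≈ 1.73×10⁷ W

Wien's law: T = b/λ_max = 2.898×10⁻³/2.703×10⁻⁶ = 1072.14 K.
Area A = 243 m².
Then P = εσAT⁴ = 0.951×5.670×10⁻⁸×243×(1072.14)⁴ = 1.73×10⁷ W.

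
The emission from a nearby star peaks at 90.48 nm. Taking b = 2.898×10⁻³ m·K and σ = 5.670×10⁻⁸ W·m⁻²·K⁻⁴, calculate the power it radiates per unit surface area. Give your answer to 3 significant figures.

I ≈ 5.97×10¹⁰ W/m²

Wien's law: T = b/λ_max = 2.898×10⁻³/9.048×10⁻⁸ = 32029.2 K.
Then I = σT⁴ = 5.670×10⁻⁸×(32029.2)⁴ = 5.97×10¹⁰ W/m².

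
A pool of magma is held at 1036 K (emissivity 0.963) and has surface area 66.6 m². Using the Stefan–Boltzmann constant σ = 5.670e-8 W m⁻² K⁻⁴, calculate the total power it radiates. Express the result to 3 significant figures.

P ≈ 4.19×10⁶ W

Area A = 66.6 m².
P = εσAT⁴ = 0.963 × 5.670×10⁻⁸ × 66.6 × (1036)⁴ = 4.19×10⁶ W.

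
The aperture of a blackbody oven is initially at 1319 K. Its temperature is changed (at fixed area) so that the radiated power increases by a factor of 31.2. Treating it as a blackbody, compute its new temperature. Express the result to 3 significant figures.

P ∝ T⁴, so T₂/T₁ = (P₂/P₁)^(1/4) = (31.2)^(1/4) = 2.36341.
T₂ = 1319 × 2.36341 = 3.12×10³ K.

T₂ ≈ 3.12×10³ K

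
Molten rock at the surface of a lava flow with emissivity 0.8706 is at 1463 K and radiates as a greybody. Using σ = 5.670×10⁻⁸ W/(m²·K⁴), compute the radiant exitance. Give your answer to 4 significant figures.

I ≈ 2.261×10⁵ W/m²

Stefan–Boltzmann: I = εσT⁴ = 0.8706 × 5.670×10⁻⁸ × (1463)⁴ = 2.261×10⁵ W/m².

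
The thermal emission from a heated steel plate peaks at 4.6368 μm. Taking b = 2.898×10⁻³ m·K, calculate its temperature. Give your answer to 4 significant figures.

Wien's law gives T = b/λ_max = (2.898×10⁻³ m·K)/(4.6368×10⁻⁶ m) = 625.0 K.

T ≈ 625.0 K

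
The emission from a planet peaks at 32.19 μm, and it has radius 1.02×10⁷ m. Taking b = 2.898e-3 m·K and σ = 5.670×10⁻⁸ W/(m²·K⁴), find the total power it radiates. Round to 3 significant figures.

Wien's law: T = b/λ_max = 2.898×10⁻³/3.219×10⁻⁵ = 90.0280 K.
Surface area A = 4πR² = 4π(1.02×10⁷ m)² = 1.30741×10¹⁵ m².
Then P = σAT⁴ = 5.670×10⁻⁸×1.30741×10¹⁵×(90.0280)⁴ = 4.87×10¹⁵ W.

P ≈ 4.87×10¹⁵ W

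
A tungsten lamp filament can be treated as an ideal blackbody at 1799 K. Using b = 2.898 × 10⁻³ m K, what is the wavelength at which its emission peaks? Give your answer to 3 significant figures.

λ_max ≈ 1.61×10³ nm

Wien's displacement law: λ_max = b/T = (2.898×10⁻³ m·K)/(1799 K) = 1.611×10⁻⁶ m.
That is 1.61×10³ nm, in the infrared range.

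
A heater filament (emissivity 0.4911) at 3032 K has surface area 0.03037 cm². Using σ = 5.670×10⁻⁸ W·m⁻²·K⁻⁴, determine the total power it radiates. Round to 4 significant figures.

Area A = 0.03037 cm² = 3.037×10⁻⁶ m².
P = εσAT⁴ = 0.4911 × 5.670×10⁻⁸ × 3.037×10⁻⁶ × (3032)⁴ = 7.147 W.

P ≈ 7.147 W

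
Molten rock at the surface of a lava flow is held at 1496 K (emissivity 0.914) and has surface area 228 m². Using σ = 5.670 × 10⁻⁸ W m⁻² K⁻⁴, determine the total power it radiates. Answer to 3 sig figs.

Area A = 228 m².
P = εσAT⁴ = 0.914 × 5.670×10⁻⁸ × 228 × (1496)⁴ = 5.92×10⁷ W.

P ≈ 5.92×10⁷ W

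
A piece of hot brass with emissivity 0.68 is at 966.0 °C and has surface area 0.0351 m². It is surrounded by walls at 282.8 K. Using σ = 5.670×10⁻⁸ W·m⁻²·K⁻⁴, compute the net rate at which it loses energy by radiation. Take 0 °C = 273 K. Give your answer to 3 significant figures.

T = 966.0 °C + 273 = 1239.0 K.
Area A = 0.0351 m².
Net radiated power P_net = εσA(T⁴ − T₀⁴) = 0.68×5.670×10⁻⁸×0.0351×(1239.0⁴ − 282.8⁴).
T⁴ − T₀⁴ = 2.35660×10¹² − 6.39613×10⁹ = 2.35020×10¹² K⁴, so P_net = 3.18×10³ W.

Net loss ≈ 3.18×10³ W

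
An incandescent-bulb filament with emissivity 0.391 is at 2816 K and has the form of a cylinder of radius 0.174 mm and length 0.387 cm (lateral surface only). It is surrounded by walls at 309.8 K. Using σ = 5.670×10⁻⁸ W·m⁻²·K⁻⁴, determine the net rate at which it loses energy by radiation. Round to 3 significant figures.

Lateral area A = 2πrL = 2π×1.74×10⁻⁴×3.87×10⁻³ = 4.23097×10⁻⁶ m².
Net radiated power P_net = εσA(T⁴ − T₀⁴) = 0.391×5.670×10⁻⁸×4.23097×10⁻⁶×(2816⁴ − 309.8⁴).
T⁴ − T₀⁴ = 6.28826×10¹³ − 9.21140×10⁹ = 6.28734×10¹³ K⁴, so P_net = 5.90 W.

Net loss ≈ 5.90 W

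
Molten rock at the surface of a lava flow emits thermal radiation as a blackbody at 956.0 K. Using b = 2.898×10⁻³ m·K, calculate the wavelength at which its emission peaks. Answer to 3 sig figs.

λ_max ≈ 3.03 μm

Wien's displacement law: λ_max = b/T = (2.898×10⁻³ m·K)/(956.0 K) = 3.031×10⁻⁶ m.
That is 3.03 μm, in the infrared range.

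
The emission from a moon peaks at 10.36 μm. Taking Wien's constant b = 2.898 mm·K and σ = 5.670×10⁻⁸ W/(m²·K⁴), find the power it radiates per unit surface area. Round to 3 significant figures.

Wien's law: T = b/λ_max = 2.898×10⁻³/1.036×10⁻⁵ = 279.730 K.
Then I = σT⁴ = 5.670×10⁻⁸×(279.730)⁴ = 347 W/m².

I ≈ 347 W/m²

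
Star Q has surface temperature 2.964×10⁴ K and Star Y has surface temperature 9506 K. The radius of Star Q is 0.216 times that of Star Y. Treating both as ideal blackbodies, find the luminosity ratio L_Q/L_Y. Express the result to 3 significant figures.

L_Q/L_Y ≈ 4.41

L ∝ R²T⁴, so L_Q/L_Y = (R_Q/R_Y)²(T_Q/T_Y)⁴ = (0.216)² × (2.964×10⁴/9506)⁴ = 0.046656 × 94.5195 = 4.41.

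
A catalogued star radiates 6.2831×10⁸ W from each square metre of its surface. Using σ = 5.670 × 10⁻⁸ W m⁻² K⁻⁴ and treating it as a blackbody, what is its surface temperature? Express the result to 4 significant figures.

I = σT⁴, so T = (I/σ)^(1/4) = (6.2831×10⁸/(5.670×10⁻⁸))^(1/4) = 1.026×10⁴ K.

T ≈ 1.026×10⁴ K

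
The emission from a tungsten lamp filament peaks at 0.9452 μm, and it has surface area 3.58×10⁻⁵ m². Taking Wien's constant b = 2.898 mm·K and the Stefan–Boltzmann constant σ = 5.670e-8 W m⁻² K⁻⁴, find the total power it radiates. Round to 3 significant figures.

Wien's law: T = b/λ_max = 2.898×10⁻³/9.452×10⁻⁷ = 3066.02 K.
Area A = 3.58×10⁻⁵ m².
Then P = σAT⁴ = 5.670×10⁻⁸×3.58×10⁻⁵×(3066.02)⁴ = 179 W.

P ≈ 179 W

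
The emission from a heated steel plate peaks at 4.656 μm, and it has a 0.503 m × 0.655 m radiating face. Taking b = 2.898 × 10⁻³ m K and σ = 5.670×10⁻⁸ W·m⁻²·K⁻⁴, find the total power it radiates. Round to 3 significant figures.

Wien's law: T = b/λ_max = 2.898×10⁻³/4.656×10⁻⁶ = 622.423 K.
Area A = 0.503 × 0.655 = 0.329465 m².
Then P = σAT⁴ = 5.670×10⁻⁸×0.329465×(622.423)⁴ = 2.80×10³ W.

P ≈ 2.80×10³ W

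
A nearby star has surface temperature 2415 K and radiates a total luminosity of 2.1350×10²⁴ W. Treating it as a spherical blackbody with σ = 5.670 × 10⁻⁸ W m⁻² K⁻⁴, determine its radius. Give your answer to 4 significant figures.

L = 4πR²σT⁴ ⇒ R = √(L/(4πσT⁴)).
σT⁴ = 1.92864×10⁶ W/m², so R = √(2.1350×10²⁴/(4π×1.92864×10⁶)) = 2.968×10⁸ m.

R ≈ 2.968×10⁸ m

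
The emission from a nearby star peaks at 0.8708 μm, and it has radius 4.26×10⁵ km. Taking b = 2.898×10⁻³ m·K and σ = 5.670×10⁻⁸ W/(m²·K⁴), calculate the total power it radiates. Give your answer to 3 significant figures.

P ≈ 1.59×10²⁵ W

Wien's law: T = b/λ_max = 2.898×10⁻³/8.708×10⁻⁷ = 3327.97 K.
Surface area A = 4πR² = 4π(4.26×10⁸ m)² = 2.28049×10¹⁸ m².
Then P = σAT⁴ = 5.670×10⁻⁸×2.28049×10¹⁸×(3327.97)⁴ = 1.59×10²⁵ W.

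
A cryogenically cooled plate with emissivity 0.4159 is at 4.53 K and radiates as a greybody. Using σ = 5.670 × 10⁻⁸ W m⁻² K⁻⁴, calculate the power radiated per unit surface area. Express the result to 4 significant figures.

I ≈ 9.930×10⁻⁶ W/m²

Stefan–Boltzmann: I = εσT⁴ = 0.4159 × 5.670×10⁻⁸ × (4.53)⁴ = 9.930×10⁻⁶ W/m².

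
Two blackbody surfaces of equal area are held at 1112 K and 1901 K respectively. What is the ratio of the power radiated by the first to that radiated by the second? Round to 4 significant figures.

P₁/P₂ ≈ 0.1171

With equal areas, P₁/P₂ = (T₁/T₂)⁴ = (1112/1901)⁴ = 0.1171.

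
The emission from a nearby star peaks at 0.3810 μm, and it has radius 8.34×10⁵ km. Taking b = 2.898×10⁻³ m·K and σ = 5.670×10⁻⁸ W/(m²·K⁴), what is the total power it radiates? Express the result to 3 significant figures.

P ≈ 1.66×10²⁷ W

Wien's law: T = b/λ_max = 2.898×10⁻³/3.810×10⁻⁷ = 7606.30 K.
Surface area A = 4πR² = 4π(8.34×10⁸ m)² = 8.74061×10¹⁸ m².
Then P = σAT⁴ = 5.670×10⁻⁸×8.74061×10¹⁸×(7606.30)⁴ = 1.66×10²⁷ W.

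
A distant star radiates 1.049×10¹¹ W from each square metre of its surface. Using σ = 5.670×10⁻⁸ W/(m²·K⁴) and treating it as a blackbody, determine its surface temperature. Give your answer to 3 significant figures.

I = σT⁴, so T = (I/σ)^(1/4) = (1.049×10¹¹/(5.670×10⁻⁸))^(1/4) = 3.69×10⁴ K.

T ≈ 3.69×10⁴ K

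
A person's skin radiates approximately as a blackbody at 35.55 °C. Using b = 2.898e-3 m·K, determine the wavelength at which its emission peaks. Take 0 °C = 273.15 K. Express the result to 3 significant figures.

λ_max ≈ 9.39 μm

T = 35.55 °C + 273.15 = 308.70 K.
Wien's displacement law: λ_max = b/T = (2.898×10⁻³ m·K)/(308.70 K) = 9.388×10⁻⁶ m.
That is 9.39 μm, in the infrared range.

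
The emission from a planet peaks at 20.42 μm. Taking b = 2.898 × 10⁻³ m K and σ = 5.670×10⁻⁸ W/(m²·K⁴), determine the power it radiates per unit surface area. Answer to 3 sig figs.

I ≈ 23.0 W/m²

Wien's law: T = b/λ_max = 2.898×10⁻³/2.042×10⁻⁵ = 141.920 K.
Then I = σT⁴ = 5.670×10⁻⁸×(141.920)⁴ = 23.0 W/m².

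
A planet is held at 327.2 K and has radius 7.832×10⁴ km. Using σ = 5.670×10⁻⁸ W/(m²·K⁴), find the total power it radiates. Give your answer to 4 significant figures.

Surface area A = 4πR² = 4π(7.832×10⁷ m)² = 7.70824×10¹⁶ m².
P = σAT⁴ = 5.670×10⁻⁸ × 7.70824×10¹⁶ × (327.2)⁴ = 5.009×10¹⁹ W.

P ≈ 5.009×10¹⁹ W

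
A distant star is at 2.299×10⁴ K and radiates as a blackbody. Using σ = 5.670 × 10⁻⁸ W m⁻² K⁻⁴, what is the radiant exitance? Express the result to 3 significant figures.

I ≈ 1.58×10¹⁰ W/m²

Stefan–Boltzmann: I = σT⁴ = 5.670×10⁻⁸ × (2.299×10⁴)⁴ = 1.58×10¹⁰ W/m².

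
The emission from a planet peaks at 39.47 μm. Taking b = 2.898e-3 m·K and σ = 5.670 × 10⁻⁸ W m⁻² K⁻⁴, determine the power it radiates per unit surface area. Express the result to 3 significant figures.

Wien's law: T = b/λ_max = 2.898×10⁻³/3.947×10⁻⁵ = 73.4229 K.
Then I = σT⁴ = 5.670×10⁻⁸×(73.4229)⁴ = 1.65 W/m².

I ≈ 1.65 W/m²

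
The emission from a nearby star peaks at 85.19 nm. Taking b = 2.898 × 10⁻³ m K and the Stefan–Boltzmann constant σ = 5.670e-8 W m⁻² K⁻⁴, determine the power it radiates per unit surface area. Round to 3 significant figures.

I ≈ 7.59×10¹⁰ W/m²

Wien's law: T = b/λ_max = 2.898×10⁻³/8.519×10⁻⁸ = 34018.1 K.
Then I = σT⁴ = 5.670×10⁻⁸×(34018.1)⁴ = 7.59×10¹⁰ W/m².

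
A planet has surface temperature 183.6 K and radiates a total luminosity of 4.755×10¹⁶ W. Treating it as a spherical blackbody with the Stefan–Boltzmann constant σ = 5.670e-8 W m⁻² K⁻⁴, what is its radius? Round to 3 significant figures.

R ≈ 7.66×10⁶ m

L = 4πR²σT⁴ ⇒ R = √(L/(4πσT⁴)).
σT⁴ = 64.4279 W/m², so R = √(4.755×10¹⁶/(4π×64.4279)) = 7.66×10⁶ m.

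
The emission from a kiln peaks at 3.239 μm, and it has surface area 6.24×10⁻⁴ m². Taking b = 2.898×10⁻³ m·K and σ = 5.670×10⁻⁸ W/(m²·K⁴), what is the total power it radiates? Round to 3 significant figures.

Wien's law: T = b/λ_max = 2.898×10⁻³/3.239×10⁻⁶ = 894.721 K.
Area A = 6.24×10⁻⁴ m².
Then P = σAT⁴ = 5.670×10⁻⁸×6.24×10⁻⁴×(894.721)⁴ = 22.7 W.

P ≈ 22.7 W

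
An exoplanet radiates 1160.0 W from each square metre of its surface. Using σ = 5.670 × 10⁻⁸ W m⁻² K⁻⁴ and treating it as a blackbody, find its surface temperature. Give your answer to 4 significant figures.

T ≈ 378.2 K

I = σT⁴, so T = (I/σ)^(1/4) = (1160.0/(5.670×10⁻⁸))^(1/4) = 378.2 K.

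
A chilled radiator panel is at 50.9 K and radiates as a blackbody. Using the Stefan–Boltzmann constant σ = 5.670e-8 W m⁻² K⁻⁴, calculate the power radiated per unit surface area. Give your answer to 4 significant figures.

I ≈ 0.3806 W/m²

Stefan–Boltzmann: I = σT⁴ = 5.670×10⁻⁸ × (50.9)⁴ = 0.3806 W/m².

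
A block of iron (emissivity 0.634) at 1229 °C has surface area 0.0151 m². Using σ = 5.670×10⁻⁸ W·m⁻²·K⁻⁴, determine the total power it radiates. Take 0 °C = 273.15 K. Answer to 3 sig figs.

P ≈ 2.76×10³ W

T = 1229 °C + 273.15 = 1502.15 K.
Area A = 0.0151 m².
P = εσAT⁴ = 0.634 × 5.670×10⁻⁸ × 0.0151 × (1502.15)⁴ = 2.76×10³ W.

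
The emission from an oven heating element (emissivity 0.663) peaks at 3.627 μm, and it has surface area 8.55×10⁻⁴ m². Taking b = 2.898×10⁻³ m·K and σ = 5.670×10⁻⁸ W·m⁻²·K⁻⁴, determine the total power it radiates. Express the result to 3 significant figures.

Wien's law: T = b/λ_max = 2.898×10⁻³/3.627×10⁻⁶ = 799.007 K.
Area A = 8.55×10⁻⁴ m².
Then P = εσAT⁴ = 0.663×5.670×10⁻⁸×8.55×10⁻⁴×(799.007)⁴ = 13.1 W.

P ≈ 13.1 W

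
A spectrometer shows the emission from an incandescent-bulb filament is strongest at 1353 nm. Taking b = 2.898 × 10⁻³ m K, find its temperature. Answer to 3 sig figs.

T ≈ 2.14×10³ K

Wien's law gives T = b/λ_max = (2.898×10⁻³ m·K)/(1.353×10⁻⁶ m) = 2.14×10³ K.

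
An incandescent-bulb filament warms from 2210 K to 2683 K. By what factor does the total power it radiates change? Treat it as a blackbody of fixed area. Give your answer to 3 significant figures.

P₂/P₁ ≈ 2.17

P ∝ T⁴, so P₂/P₁ = (T₂/T₁)⁴ = (2683/2210)⁴ = (1.21403)⁴ = 2.17.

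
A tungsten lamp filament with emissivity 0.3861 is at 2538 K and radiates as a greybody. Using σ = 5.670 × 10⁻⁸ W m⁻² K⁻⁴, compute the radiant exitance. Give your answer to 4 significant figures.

I ≈ 9.083×10⁵ W/m²

Stefan–Boltzmann: I = εσT⁴ = 0.3861 × 5.670×10⁻⁸ × (2538)⁴ = 9.083×10⁵ W/m².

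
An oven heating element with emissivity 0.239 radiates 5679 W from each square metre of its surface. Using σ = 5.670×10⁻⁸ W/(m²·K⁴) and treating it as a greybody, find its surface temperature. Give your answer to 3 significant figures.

I = εσT⁴, so T = (I/εσ)^(1/4) = (5679/(0.239×5.670×10⁻⁸))^(1/4) = 805 K.

T ≈ 805 K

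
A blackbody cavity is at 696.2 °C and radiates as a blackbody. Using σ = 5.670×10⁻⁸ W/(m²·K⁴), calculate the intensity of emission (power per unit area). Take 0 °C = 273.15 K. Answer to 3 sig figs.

T = 696.2 °C + 273.15 = 969.35 K.
Stefan–Boltzmann: I = σT⁴ = 5.670×10⁻⁸ × (969.35)⁴ = 5.01×10⁴ W/m².

I ≈ 5.01×10⁴ W/m²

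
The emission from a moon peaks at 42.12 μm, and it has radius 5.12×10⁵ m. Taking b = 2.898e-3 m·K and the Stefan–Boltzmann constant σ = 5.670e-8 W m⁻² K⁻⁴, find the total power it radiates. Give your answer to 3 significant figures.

P ≈ 4.19×10¹² W

Wien's law: T = b/λ_max = 2.898×10⁻³/4.212×10⁻⁵ = 68.8034 K.
Surface area A = 4πR² = 4π(5.12×10⁵ m)² = 3.29420×10¹² m².
Then P = σAT⁴ = 5.670×10⁻⁸×3.29420×10¹²×(68.8034)⁴ = 4.19×10¹² W.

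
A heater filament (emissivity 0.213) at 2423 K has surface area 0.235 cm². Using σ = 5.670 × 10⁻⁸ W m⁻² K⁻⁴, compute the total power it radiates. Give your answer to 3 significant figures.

P ≈ 9.78 W

Area A = 0.235 cm² = 2.35×10⁻⁵ m².
P = εσAT⁴ = 0.213 × 5.670×10⁻⁸ × 2.35×10⁻⁵ × (2423)⁴ = 9.78 W.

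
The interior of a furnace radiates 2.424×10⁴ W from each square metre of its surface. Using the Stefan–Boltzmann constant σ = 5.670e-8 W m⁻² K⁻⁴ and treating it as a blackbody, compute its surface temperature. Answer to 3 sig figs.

T ≈ 809 K

I = σT⁴, so T = (I/σ)^(1/4) = (2.424×10⁴/(5.670×10⁻⁸))^(1/4) = 809 K.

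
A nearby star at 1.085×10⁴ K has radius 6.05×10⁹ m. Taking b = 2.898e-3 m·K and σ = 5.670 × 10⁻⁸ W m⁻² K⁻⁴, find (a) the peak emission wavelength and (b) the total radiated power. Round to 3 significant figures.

(a) λ_max = b/T = 2.898×10⁻³/1.085×10⁴ = 2.671×10⁻⁷ m = 267 nm.
Surface area A = 4πR² = 4π(6.05×10⁹ m)² = 4.59961×10²⁰ m².
(b) P = σAT⁴ = 5.670×10⁻⁸×4.59961×10²⁰×(1.085×10⁴)⁴ = 3.61×10²⁹ W.

λ_max ≈ 267 nm; P ≈ 3.61×10²⁹ W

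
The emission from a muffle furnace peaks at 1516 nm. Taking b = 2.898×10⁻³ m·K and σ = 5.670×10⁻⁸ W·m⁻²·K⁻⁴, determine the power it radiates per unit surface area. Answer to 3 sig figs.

Wien's law: T = b/λ_max = 2.898×10⁻³/1.516×10⁻⁶ = 1911.61 K.
Then I = σT⁴ = 5.670×10⁻⁸×(1911.61)⁴ = 7.57×10⁵ W/m².

I ≈ 7.57×10⁵ W/m²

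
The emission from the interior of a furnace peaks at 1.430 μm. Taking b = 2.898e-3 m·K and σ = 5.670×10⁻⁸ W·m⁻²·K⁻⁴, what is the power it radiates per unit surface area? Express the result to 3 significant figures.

Wien's law: T = b/λ_max = 2.898×10⁻³/1.430×10⁻⁶ = 2026.57 K.
Then I = σT⁴ = 5.670×10⁻⁸×(2026.57)⁴ = 9.56×10⁵ W/m².

I ≈ 9.56×10⁵ W/m²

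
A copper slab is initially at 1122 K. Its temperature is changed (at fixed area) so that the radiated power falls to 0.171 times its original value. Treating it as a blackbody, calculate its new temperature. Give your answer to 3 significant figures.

P ∝ T⁴, so T₂/T₁ = (P₂/P₁)^(1/4) = (0.171)^(1/4) = 0.643056.
T₂ = 1122 × 0.643056 = 722 K.

T₂ ≈ 722 K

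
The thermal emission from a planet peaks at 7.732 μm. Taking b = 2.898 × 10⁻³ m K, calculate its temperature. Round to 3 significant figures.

Wien's law gives T = b/λ_max = (2.898×10⁻³ m·K)/(7.732×10⁻⁶ m) = 375 K.

T ≈ 375 K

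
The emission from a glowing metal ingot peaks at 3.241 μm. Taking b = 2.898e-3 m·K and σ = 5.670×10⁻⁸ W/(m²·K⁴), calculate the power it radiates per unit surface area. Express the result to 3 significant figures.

I ≈ 3.62×10⁴ W/m²

Wien's law: T = b/λ_max = 2.898×10⁻³/3.241×10⁻⁶ = 894.168 K.
Then I = σT⁴ = 5.670×10⁻⁸×(894.168)⁴ = 3.62×10⁴ W/m².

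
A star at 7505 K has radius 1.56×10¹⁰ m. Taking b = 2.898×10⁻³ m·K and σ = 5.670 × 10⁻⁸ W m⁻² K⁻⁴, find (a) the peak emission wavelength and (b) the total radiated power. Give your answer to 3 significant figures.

λ_max ≈ 386 nm; P ≈ 5.50×10²⁹ W

(a) λ_max = b/T = 2.898×10⁻³/7505 = 3.861×10⁻⁷ m = 386 nm.
Surface area A = 4πR² = 4π(1.56×10¹⁰ m)² = 3.05815×10²¹ m².
(b) P = σAT⁴ = 5.670×10⁻⁸×3.05815×10²¹×(7505)⁴ = 5.50×10²⁹ W.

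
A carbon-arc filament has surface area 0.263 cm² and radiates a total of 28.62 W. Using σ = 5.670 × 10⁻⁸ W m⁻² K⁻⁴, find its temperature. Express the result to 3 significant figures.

T ≈ 2.09×10³ K

Area A = 0.263 cm² = 2.63×10⁻⁵ m².
P = σAT⁴ ⇒ T = (P/(σA))^(1/4) = (28.62/(5.670×10⁻⁸×2.63×10⁻⁵))^(1/4) = 2.09×10³ K.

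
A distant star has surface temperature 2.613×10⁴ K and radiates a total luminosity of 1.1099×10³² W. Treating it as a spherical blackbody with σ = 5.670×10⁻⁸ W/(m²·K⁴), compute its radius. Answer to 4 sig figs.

L = 4πR²σT⁴ ⇒ R = √(L/(4πσT⁴)).
σT⁴ = 2.64326×10¹⁰ W/m², so R = √(1.1099×10³²/(4π×2.64326×10¹⁰)) = 1.828×10¹⁰ m.

R ≈ 1.828×10¹⁰ m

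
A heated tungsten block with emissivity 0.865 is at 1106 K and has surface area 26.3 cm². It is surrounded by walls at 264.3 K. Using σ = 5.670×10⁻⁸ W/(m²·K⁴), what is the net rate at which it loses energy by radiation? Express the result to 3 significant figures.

Area A = 26.3 cm² = 2.63×10⁻³ m².
Net radiated power P_net = εσA(T⁴ − T₀⁴) = 0.865×5.670×10⁻⁸×2.63×10⁻³×(1106⁴ − 264.3⁴).
T⁴ − T₀⁴ = 1.49631×10¹² − 4.87965×10⁹ = 1.49143×10¹² K⁴, so P_net = 192 W.

Net loss ≈ 192 W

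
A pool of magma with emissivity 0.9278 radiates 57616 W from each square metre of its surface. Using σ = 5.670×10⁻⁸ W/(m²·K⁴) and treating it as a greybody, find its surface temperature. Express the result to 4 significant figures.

I = εσT⁴, so T = (I/εσ)^(1/4) = (57616/(0.9278×5.670×10⁻⁸))^(1/4) = 1023 K.

T ≈ 1023 K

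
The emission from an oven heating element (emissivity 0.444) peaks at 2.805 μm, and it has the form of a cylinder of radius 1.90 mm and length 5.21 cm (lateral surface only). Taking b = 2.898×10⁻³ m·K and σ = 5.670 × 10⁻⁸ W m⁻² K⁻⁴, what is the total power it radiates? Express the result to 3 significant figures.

Wien's law: T = b/λ_max = 2.898×10⁻³/2.805×10⁻⁶ = 1033.16 K.
Lateral area A = 2πrL = 2π×1.90×10⁻³×0.0521 = 6.21973×10⁻⁴ m².
Then P = εσAT⁴ = 0.444×5.670×10⁻⁸×6.21973×10⁻⁴×(1033.16)⁴ = 17.8 W.

P ≈ 17.8 W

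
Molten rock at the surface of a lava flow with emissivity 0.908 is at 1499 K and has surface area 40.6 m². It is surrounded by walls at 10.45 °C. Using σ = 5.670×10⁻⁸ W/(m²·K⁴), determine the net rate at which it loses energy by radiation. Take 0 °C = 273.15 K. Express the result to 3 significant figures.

Net loss ≈ 1.05×10⁷ W

Surroundings: T = 10.45 °C + 273.15 = 283.60 K.
Area A = 40.6 m².
Net radiated power P_net = εσA(T⁴ − T₀⁴) = 0.908×5.670×10⁻⁸×40.6×(1499⁴ − 283.60⁴).
T⁴ − T₀⁴ = 5.04901×10¹² − 6.46882×10⁹ = 5.04254×10¹² K⁴, so P_net = 1.05×10⁷ W.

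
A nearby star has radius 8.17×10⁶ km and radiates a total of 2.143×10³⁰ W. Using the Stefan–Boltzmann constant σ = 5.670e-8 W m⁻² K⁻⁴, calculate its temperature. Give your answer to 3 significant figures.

Surface area A = 4πR² = 4π(8.17×10⁹ m)² = 8.38791×10²⁰ m².
P = σAT⁴ ⇒ T = (P/(σA))^(1/4) = (2.143×10³⁰/(5.670×10⁻⁸×8.38791×10²⁰))^(1/4) = 1.46×10⁴ K.

T ≈ 1.46×10⁴ K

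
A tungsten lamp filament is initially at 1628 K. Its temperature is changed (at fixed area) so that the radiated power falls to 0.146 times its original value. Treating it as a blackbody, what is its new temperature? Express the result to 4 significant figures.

T₂ ≈ 1006 K

P ∝ T⁴, so T₂/T₁ = (P₂/P₁)^(1/4) = (0.146)^(1/4) = 0.618142.
T₂ = 1628 × 0.618142 = 1006 K.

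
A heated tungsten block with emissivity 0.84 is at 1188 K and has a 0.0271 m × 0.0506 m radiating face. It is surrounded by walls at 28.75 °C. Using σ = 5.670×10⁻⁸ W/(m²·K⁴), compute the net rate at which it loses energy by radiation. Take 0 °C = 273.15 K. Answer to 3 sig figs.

Net loss ≈ 130 W

Surroundings: T = 28.75 °C + 273.15 = 301.90 K.
Area A = 0.0271 × 0.0506 = 1.37126×10⁻³ m².
Net radiated power P_net = εσA(T⁴ − T₀⁴) = 0.84×5.670×10⁻⁸×1.37126×10⁻³×(1188⁴ − 301.90⁴).
T⁴ − T₀⁴ = 1.99189×10¹² − 8.30716×10⁹ = 1.98358×10¹² K⁴, so P_net = 130 W.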